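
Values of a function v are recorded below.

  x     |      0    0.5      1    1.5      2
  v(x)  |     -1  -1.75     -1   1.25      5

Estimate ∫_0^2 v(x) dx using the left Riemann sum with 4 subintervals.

-1.25

Δx = 0.5.
Sum = 0.5·[(-1) + (-1.75) + (-1) + 1.25] = -1.25.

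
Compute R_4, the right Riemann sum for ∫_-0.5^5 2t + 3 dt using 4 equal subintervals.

48.8125

Δt = (5 − (-0.5))/4 = 1.375.
Right endpoints: 0.875, 2.25, 3.625, 5.
f(0.875) = 4.75, f(2.25) = 7.5, f(3.625) = 10.25, f(5) = 13.
Sum = Δt · [f(0.875) + f(2.25) + f(3.625) + f(5)].
Sum = 48.8125.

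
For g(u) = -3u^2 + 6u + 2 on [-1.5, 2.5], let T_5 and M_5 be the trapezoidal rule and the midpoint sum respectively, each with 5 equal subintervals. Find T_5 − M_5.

T_5 = -0.28.
M_5 = 1.64.
T_5 − M_5 = -1.92.

-1.92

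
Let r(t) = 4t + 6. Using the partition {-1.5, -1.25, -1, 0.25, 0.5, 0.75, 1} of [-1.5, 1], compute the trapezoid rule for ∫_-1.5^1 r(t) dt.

Subinterval widths: 0.25, 0.25, 1.25, 0.25, 0.25, 0.25.
r(-1.5) = 0, r(-1.25) = 1, r(-1) = 2, r(0.25) = 7, r(0.5) = 8, r(0.75) = 9, r(1) = 10.
On each subinterval the trapezoid contributes (Δt_i/2)·[r(t_{i-1}) + r(t_i)].
Sum = 12.5.

12.5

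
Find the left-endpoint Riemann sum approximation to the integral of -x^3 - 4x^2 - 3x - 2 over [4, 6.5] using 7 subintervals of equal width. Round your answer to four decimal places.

Δx = (6.5 − 4)/7 = 5/14.
Left endpoints: 4, 61/14, 33/7, 71/14, 38/7, 81/14, 43/7.
f(4) = -142, f(61/14) = -476713/2744, f(33/7) = -71966/343, f(71/14) = -687443/2744, f(38/7) = -101576/343, f(81/14) = -951973/2744, f(43/7) = -138286/343.
Sum = Δx · [f(4) + f(61/14) + f(33/7) + ...].
Sum ≈ -650.8227.

-650.8227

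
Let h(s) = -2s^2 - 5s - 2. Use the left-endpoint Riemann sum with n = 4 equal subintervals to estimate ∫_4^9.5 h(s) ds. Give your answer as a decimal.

Δs = (9.5 − 4)/4 = 1.375.
Left endpoints: 4, 5.375, 6.75, 8.125.
h(4) = -54, h(5.375) = -86.65625, h(6.75) = -126.875, h(8.125) = -174.65625.
Sum = Δs · [h(4) + h(5.375) + h(6.75) + h(8.125)].
Sum = -608.0078125.

-608.0078125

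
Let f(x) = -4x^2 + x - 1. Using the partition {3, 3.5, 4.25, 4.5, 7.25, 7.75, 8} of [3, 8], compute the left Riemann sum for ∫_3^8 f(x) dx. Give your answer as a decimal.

Subinterval widths: 0.5, 0.75, 0.25, 2.75, 0.5, 0.25.
Left endpoints: 3, 3.5, 4.25, 4.5, 7.25, 7.75.
f(3) = -34, f(3.5) = -46.5, f(4.25) = -69, f(4.5) = -77.5, f(7.25) = -204, f(7.75) = -233.5.
Sum = Σ Δx_i · f(x_i).
Sum = -442.625.

-442.625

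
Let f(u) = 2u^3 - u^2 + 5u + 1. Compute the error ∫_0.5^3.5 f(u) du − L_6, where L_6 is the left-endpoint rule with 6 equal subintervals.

Exact integral: ∫_0.5^3.5 f(u) du = 93.75.
L_6 = 73.
Error = 93.75 − 73 = 20.75.

20.75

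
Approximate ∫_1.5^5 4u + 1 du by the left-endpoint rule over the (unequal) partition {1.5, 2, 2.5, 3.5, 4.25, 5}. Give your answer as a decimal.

Subinterval widths: 0.5, 0.5, 1, 0.75, 0.75.
Left endpoints: 1.5, 2, 2.5, 3.5, 4.25.
f(1.5) = 7, f(2) = 9, f(2.5) = 11, f(3.5) = 15, f(4.25) = 18.
Sum = Σ Δu_i · f(u_i).
Sum = 43.75.

43.75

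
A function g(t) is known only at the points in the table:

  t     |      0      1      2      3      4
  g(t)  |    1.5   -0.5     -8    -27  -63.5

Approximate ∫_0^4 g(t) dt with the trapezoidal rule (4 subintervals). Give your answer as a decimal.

-66.5

Δt = 1.
T_4 = (1/2)·[1.5 + 2·(-0.5) + 2·(-8) + 2·(-27) + (-63.5)] = -66.5.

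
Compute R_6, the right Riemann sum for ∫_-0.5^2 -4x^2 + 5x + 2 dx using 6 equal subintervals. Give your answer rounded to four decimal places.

Δx = (2 − (-0.5))/6 = 5/12.
Right endpoints: -1/12, 1/3, 0.75, 7/6, 19/12, 2.
f(-1/12) = 14/9, f(1/3) = 29/9, f(0.75) = 3.5, f(7/6) = 43/18, f(19/12) = -1/9, f(2) = -4.
Sum = Δx · [f(-1/12) + f(1/3) + f(0.75) + ...].
Sum ≈ 2.7315.

2.7315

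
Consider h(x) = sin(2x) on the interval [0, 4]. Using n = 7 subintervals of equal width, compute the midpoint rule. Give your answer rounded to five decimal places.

Δx = (4 − 0)/7 = 4/7.
Midpoints: 2/7, 6/7, 10/7, 2, 18/7, 22/7, 26/7.
h(2/7) ≈ 0.54083, h(6/7) ≈ 0.98972, h(10/7) ≈ 0.28063, h(2) ≈ -0.75680, h(18/7) ≈ -0.90877, h(22/7) ≈ 0.00253, h(26/7) ≈ 0.91087.
Sum = Δx · [h(2/7) + h(6/7) + h(10/7) + ...].
Sum ≈ 0.60515.

0.60515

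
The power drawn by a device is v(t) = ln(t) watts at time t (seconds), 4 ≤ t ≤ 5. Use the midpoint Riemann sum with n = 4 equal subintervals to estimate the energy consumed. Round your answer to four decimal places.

Δt = (5 − 4)/4 = 0.25.
Midpoints: 4.125, 4.375, 4.625, 4.875.
v(4.125) ≈ 1.4171, v(4.375) ≈ 1.4759, v(4.625) ≈ 1.5315, v(4.875) ≈ 1.5841.
Sum = Δt · [v(4.125) + v(4.375) + v(4.625) + v(4.875)].
Sum ≈ 1.5021.

1.5021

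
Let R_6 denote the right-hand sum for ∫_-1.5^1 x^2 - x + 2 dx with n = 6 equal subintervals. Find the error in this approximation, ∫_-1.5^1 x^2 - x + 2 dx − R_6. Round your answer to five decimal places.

0.70891

Exact integral: ∫_-1.5^1 f(x) dx ≈ 7.0833333.
R_6 ≈ 6.3744213.
Error ≈ 7.0833333 − 6.3744213 ≈ 0.70891.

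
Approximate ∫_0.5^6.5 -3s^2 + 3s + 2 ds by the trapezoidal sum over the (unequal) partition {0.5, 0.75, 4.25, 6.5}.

Subinterval widths: 0.25, 3.5, 2.25.
f(0.5) = 2.75, f(0.75) = 2.5625, f(4.25) = -39.4375, f(6.5) = -105.25.
On each subinterval the trapezoid contributes (Δs_i/2)·[f(s_{i-1}) + f(s_i)].
Sum = -226.640625.

-226.640625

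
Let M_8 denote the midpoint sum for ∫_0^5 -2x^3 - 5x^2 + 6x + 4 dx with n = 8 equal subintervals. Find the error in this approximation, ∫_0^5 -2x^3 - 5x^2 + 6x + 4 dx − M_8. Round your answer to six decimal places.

Exact integral: ∫_0^5 f(x) dx ≈ -425.83333333.
M_8 = -422.578125.
Error ≈ -425.83333333 − (-422.578125) ≈ -3.255208.

-3.255208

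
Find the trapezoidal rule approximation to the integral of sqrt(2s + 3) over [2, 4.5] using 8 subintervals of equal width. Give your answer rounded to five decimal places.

Δs = (4.5 − 2)/8 = 0.3125.
f(2) ≈ 2.64575, f(2.3125) ≈ 2.76134, f(2.625) ≈ 2.87228, f(2.9375) ≈ 2.97909, f(3.25) ≈ 3.08221, f(3.5625) ≈ 3.18198, f(3.875) ≈ 3.27872, f(4.1875) ≈ 3.37268, f(4.5) ≈ 3.46410.
T_8 = (Δs/2)·[f(s_0) + 2f(s_1) + ... + 2f(s_{7}) + f(s_8)].
Sum ≈ 7.68226.

7.68226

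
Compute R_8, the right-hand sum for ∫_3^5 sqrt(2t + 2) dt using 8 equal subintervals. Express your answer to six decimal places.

Δt = (5 − 3)/8 = 0.25.
Right endpoints: 3.25, 3.5, 3.75, 4, 4.25, 4.5, 4.75, 5.
f(3.25) ≈ 2.915476, f(3.5) ≈ 3.000000, f(3.75) ≈ 3.082207, f(4) ≈ 3.162278, f(4.25) ≈ 3.240370, f(4.5) ≈ 3.316625, f(4.75) ≈ 3.391165, f(5) ≈ 3.464102.
Sum = Δt · [f(3.25) + f(3.5) + f(3.75) + ...].
Sum ≈ 6.393056.

6.393056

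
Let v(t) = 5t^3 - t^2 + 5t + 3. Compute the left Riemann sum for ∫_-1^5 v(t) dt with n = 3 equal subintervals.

Δt = (5 − (-1))/3 = 2.
Left endpoints: -1, 1, 3.
v(-1) = -8, v(1) = 12, v(3) = 144.
Sum = Δt · [v(-1) + v(1) + v(3)].
Sum = 296.

296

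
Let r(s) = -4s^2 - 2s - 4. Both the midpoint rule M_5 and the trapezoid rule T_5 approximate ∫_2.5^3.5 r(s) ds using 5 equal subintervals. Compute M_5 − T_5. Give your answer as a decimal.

0.04

M_5 = -46.32.
T_5 = -46.36.
M_5 − T_5 = 0.04.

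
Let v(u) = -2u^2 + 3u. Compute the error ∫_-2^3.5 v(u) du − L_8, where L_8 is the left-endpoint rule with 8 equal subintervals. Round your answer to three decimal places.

Exact integral: ∫_-2^3.5 v(u) du ≈ -21.54167.
L_8 ≈ -22.40820.
Error ≈ -21.54167 − (-22.40820) ≈ 0.867.

0.867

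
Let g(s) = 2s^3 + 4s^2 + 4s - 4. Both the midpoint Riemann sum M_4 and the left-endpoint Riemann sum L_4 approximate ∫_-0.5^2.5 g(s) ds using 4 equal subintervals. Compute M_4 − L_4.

21.09375

M_4 = 39.09375.
L_4 = 18.
M_4 − L_4 = 21.09375.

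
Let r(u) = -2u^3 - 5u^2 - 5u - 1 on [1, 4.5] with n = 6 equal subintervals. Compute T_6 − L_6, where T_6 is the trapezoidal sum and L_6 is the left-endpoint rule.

-85.75

T_6 ≈ -410.6322338.
L_6 ≈ -324.8822338.
T_6 − L_6 = -85.75.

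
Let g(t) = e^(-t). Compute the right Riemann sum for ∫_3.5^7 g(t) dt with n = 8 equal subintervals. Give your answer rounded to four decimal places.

0.0233

Δt = (7 − 3.5)/8 = 0.4375.
Right endpoints: 3.9375, 4.375, 4.8125, 5.25, 5.6875, 6.125, 6.5625, 7.
g(3.9375) ≈ 0.0195, g(4.375) ≈ 0.0126, g(4.8125) ≈ 0.0081, g(5.25) ≈ 0.0052, g(5.6875) ≈ 0.0034, g(6.125) ≈ 0.0022, g(6.5625) ≈ 0.0014, g(7) ≈ 0.0009.
Sum = Δt · [g(3.9375) + g(4.375) + g(4.8125) + ...].
Sum ≈ 0.0233.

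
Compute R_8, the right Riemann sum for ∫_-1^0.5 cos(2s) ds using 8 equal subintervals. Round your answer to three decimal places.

0.955

Δs = (0.5 − (-1))/8 = 0.1875.
Right endpoints: -0.8125, -0.625, -0.4375, -0.25, -0.0625, 0.125, 0.3125, 0.5.
f(-0.8125) ≈ -0.054, f(-0.625) ≈ 0.315, f(-0.4375) ≈ 0.641, f(-0.25) ≈ 0.878, f(-0.0625) ≈ 0.992, f(0.125) ≈ 0.969, f(0.3125) ≈ 0.811, f(0.5) ≈ 0.540.
Sum = Δs · [f(-0.8125) + f(-0.625) + f(-0.4375) + ...].
Sum ≈ 0.955.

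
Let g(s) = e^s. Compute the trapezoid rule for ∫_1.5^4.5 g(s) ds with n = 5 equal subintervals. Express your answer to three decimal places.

88.086

Δs = (4.5 − 1.5)/5 = 0.6.
g(1.5) ≈ 4.482, g(2.1) ≈ 8.166, g(2.7) ≈ 14.880, g(3.3) ≈ 27.113, g(3.9) ≈ 49.402, g(4.5) ≈ 90.017.
T_5 = (Δs/2)·[g(s_0) + 2g(s_1) + ... + 2g(s_{4}) + g(s_5)].
Sum ≈ 88.086.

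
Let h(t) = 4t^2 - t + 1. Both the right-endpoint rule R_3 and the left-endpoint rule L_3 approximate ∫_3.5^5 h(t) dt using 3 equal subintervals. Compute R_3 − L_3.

24.75

R_3 = 117.25.
L_3 = 92.5.
R_3 − L_3 = 24.75.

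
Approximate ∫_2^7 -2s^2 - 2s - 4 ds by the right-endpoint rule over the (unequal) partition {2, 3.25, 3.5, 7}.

-454.40625

Subinterval widths: 1.25, 0.25, 3.5.
Right endpoints: 3.25, 3.5, 7.
f(3.25) = -31.625, f(3.5) = -35.5, f(7) = -116.
Sum = Σ Δs_i · f(s_i).
Sum = -454.40625.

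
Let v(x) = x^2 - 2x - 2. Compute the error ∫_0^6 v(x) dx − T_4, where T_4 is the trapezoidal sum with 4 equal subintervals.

-2.25

Exact integral: ∫_0^6 v(x) dx = 24.
T_4 = 26.25.
Error = 24 − 26.25 = -2.25.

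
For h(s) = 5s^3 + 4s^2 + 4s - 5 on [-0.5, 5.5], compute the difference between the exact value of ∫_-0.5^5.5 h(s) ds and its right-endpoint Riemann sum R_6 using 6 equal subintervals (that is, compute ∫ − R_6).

Exact integral: ∫_-0.5^5.5 h(s) ds = 1395.75.
R_6 = 1925.5.
Error = 1395.75 − 1925.5 = -529.75.

-529.75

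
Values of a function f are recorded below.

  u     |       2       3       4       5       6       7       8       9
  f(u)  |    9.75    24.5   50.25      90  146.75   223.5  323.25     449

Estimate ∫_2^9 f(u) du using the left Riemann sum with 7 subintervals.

Δu = 1.
Sum = 1·[9.75 + 24.5 + 50.25 + 90 + 146.75 + 223.5 + 323.25] = 868.

868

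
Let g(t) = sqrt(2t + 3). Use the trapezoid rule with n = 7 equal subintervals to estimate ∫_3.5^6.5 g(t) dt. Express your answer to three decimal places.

10.791

Δt = (6.5 − 3.5)/7 = 3/7.
g(3.5) ≈ 3.162, g(55/14) ≈ 3.295, g(61/14) ≈ 3.423, g(67/14) ≈ 3.546, g(73/14) ≈ 3.665, g(79/14) ≈ 3.780, g(85/14) ≈ 3.891, g(6.5) ≈ 4.000.
T_7 = (Δt/2)·[g(t_0) + 2g(t_1) + ... + 2g(t_{6}) + g(t_7)].
Sum ≈ 10.791.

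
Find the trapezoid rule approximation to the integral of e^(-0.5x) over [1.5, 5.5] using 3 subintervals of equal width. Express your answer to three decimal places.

0.847

Δx = (5.5 − 1.5)/3 = 4/3.
f(1.5) ≈ 0.472, f(17/6) ≈ 0.243, f(25/6) ≈ 0.125, f(5.5) ≈ 0.064.
T_3 = (Δx/2)·[f(x_0) + 2f(x_1) + 2f(x_2) + f(x_3)].
Sum ≈ 0.847.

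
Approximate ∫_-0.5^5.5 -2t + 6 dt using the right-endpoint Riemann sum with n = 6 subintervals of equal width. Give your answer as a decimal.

0

Δt = (5.5 − (-0.5))/6 = 1.
Right endpoints: 0.5, 1.5, 2.5, 3.5, 4.5, 5.5.
f(0.5) = 5, f(1.5) = 3, f(2.5) = 1, f(3.5) = -1, f(4.5) = -3, f(5.5) = -5.
Sum = Δt · [f(0.5) + f(1.5) + f(2.5) + ...].
Sum = 0.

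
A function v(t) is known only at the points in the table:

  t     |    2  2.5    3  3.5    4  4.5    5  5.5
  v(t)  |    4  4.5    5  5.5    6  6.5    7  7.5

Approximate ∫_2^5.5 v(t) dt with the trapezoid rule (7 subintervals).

20.125

Δt = 0.5.
T_7 = (0.5/2)·[4 + 2·4.5 + 2·5 + 2·5.5 + 2·6 + 2·6.5 + 2·7 + 7.5] = 20.125.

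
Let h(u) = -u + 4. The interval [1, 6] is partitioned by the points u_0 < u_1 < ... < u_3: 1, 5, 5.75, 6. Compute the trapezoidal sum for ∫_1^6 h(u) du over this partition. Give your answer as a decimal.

Subinterval widths: 4, 0.75, 0.25.
h(1) = 3, h(5) = -1, h(5.75) = -1.75, h(6) = -2.
On each subinterval the trapezoid contributes (Δu_i/2)·[h(u_{i-1}) + h(u_i)].
Sum = 2.5.

2.5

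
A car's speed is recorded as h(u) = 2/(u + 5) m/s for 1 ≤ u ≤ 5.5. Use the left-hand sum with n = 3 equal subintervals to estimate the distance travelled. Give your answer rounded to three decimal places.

Δu = (5.5 − 1)/3 = 1.5.
Left endpoints: 1, 2.5, 4.
h(1) = 1/3, h(2.5) = 4/15, h(4) = 2/9.
Sum = Δu · [h(1) + h(2.5) + h(4)].
Sum ≈ 1.233.

1.233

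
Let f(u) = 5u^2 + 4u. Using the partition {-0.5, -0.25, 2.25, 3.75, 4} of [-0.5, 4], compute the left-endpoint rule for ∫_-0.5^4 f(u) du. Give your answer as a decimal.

Subinterval widths: 0.25, 2.5, 1.5, 0.25.
Left endpoints: -0.5, -0.25, 2.25, 3.75.
f(-0.5) = -0.75, f(-0.25) = -0.6875, f(2.25) = 34.3125, f(3.75) = 85.3125.
Sum = Σ Δu_i · f(u_i).
Sum = 70.890625.

70.890625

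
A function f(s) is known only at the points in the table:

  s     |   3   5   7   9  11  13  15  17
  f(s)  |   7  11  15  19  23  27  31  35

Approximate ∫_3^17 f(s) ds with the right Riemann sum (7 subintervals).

Δs = 2.
Sum = 2·[11 + 15 + 19 + 23 + 27 + 31 + 35] = 322.

322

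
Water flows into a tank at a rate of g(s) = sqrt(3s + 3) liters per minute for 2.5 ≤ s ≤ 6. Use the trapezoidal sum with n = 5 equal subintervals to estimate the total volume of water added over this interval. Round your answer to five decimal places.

Δs = (6 − 2.5)/5 = 0.7.
g(2.5) ≈ 3.24037, g(3.2) ≈ 3.54965, g(3.9) ≈ 3.83406, g(4.6) ≈ 4.09878, g(5.3) ≈ 4.34741, g(6) ≈ 4.58258.
T_5 = (Δs/2)·[g(s_0) + 2g(s_1) + ... + 2g(s_{4}) + g(s_5)].
Sum ≈ 13.81896.

13.81896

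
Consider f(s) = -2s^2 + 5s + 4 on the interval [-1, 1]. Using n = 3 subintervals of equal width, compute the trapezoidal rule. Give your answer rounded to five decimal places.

Δs = (1 − (-1))/3 = 2/3.
f(-1) = -3, f(-1/3) = 19/9, f(1/3) = 49/9, f(1) = 7.
T_3 = (Δs/2)·[f(s_0) + 2f(s_1) + 2f(s_2) + f(s_3)].
Sum ≈ 6.37037.

6.37037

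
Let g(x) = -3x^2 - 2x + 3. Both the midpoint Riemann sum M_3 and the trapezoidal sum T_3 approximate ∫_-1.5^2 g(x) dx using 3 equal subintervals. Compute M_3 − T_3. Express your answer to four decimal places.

3.5729

M_3 ≈ -1.434028.
T_3 ≈ -5.006944.
M_3 − T_3 ≈ 3.5729.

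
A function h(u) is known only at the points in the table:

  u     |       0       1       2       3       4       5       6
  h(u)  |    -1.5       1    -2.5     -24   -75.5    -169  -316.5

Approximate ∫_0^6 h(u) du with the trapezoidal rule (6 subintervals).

-429

Δu = 1.
T_6 = (1/2)·[(-1.5) + 2·1 + 2·(-2.5) + 2·(-24) + 2·(-75.5) + 2·(-169) + (-316.5)] = -429.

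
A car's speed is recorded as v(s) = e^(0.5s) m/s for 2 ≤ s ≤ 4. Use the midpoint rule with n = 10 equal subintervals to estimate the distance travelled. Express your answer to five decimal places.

9.33766

Δs = (4 − 2)/10 = 0.2.
Midpoints: 2.1, 2.3, 2.5, 2.7, 2.9, 3.1, 3.3, 3.5, 3.7, 3.9.
v(2.1) ≈ 2.85765, v(2.3) ≈ 3.15819, v(2.5) ≈ 3.49034, v(2.7) ≈ 3.85743, v(2.9) ≈ 4.26311, v(3.1) ≈ 4.71147, v(3.3) ≈ 5.20698, v(3.5) ≈ 5.75460, v(3.7) ≈ 6.35982, v(3.9) ≈ 7.02869.
Sum = Δs · [v(2.1) + v(2.3) + v(2.5) + ...].
Sum ≈ 9.33766.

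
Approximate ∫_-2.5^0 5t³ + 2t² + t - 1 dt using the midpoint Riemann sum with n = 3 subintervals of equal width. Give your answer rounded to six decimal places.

Δt = (0 − (-2.5))/3 = 5/6.
Midpoints: -25/12, -1.25, -5/12.
f(-25/12) = -68453/1728, f(-1.25) = -8.890625, f(-5/12) = -2473/1728.
Sum = Δt · [f(-25/12) + f(-1.25) + f(-5/12)].
Sum ≈ -41.613137.

-41.613137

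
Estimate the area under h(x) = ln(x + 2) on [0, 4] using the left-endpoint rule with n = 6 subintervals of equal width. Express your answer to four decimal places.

4.9858

Δx = (4 − 0)/6 = 2/3.
Left endpoints: 0, 2/3, 4/3, 2, 8/3, 10/3.
h(0) ≈ 0.6931, h(2/3) ≈ 0.9808, h(4/3) ≈ 1.2040, h(2) ≈ 1.3863, h(8/3) ≈ 1.5404, h(10/3) ≈ 1.6740.
Sum = Δx · [h(0) + h(2/3) + h(4/3) + ...].
Sum ≈ 4.9858.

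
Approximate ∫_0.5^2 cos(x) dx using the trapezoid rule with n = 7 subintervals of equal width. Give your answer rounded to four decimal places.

Δx = (2 − 0.5)/7 = 3/14.
f(0.5) ≈ 0.8776, f(5/7) ≈ 0.7556, f(13/14) ≈ 0.5990, f(8/7) ≈ 0.4150, f(19/14) ≈ 0.2120, f(11/7) ≈ -0.0006, f(25/14) ≈ -0.2133, f(2) ≈ -0.4161.
T_7 = (Δx/2)·[f(x_0) + 2f(x_1) + ... + 2f(x_{6}) + f(x_7)].
Sum ≈ 0.4282.

0.4282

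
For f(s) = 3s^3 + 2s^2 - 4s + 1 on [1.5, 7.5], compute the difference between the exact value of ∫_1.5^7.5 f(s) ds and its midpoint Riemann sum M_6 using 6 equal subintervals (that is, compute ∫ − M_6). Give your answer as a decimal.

21.25

Exact integral: ∫_1.5^7.5 f(s) ds = 2546.25.
M_6 = 2525.
Error = 2546.25 − 2525 = 21.25.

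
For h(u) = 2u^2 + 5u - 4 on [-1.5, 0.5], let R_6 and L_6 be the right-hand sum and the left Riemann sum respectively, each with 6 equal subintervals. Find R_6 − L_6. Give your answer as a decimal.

R_6 ≈ -9.5925926.
L_6 ≈ -11.5925926.
R_6 − L_6 = 2.

2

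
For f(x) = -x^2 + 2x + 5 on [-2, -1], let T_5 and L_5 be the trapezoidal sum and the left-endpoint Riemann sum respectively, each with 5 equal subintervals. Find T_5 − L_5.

0.5

T_5 = -0.34.
L_5 = -0.84.
T_5 − L_5 = 0.5.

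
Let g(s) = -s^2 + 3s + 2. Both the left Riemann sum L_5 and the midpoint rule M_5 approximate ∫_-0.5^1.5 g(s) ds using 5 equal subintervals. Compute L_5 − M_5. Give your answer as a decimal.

-0.88

L_5 = 4.98.
M_5 = 5.86.
L_5 − M_5 = -0.88.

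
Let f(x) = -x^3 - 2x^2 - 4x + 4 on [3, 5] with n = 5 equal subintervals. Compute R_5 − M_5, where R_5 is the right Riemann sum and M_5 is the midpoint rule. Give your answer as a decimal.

R_5 = -253.68.
M_5 = -224.96.
R_5 − M_5 = -28.72.

-28.72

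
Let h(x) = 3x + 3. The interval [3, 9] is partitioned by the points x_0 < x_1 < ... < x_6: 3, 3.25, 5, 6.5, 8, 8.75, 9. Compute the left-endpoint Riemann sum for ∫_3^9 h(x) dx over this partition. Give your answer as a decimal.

113.625

Subinterval widths: 0.25, 1.75, 1.5, 1.5, 0.75, 0.25.
Left endpoints: 3, 3.25, 5, 6.5, 8, 8.75.
h(3) = 12, h(3.25) = 12.75, h(5) = 18, h(6.5) = 22.5, h(8) = 27, h(8.75) = 29.25.
Sum = Σ Δx_i · h(x_i).
Sum = 113.625.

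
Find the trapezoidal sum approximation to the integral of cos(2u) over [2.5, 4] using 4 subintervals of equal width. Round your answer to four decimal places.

Δu = (4 − 2.5)/4 = 0.375.
f(2.5) ≈ 0.2837, f(2.875) ≈ 0.8612, f(3.25) ≈ 0.9766, f(3.625) ≈ 0.5679, f(4) ≈ -0.1455.
T_4 = (Δu/2)·[f(u_0) + 2f(u_1) + 2f(u_2) + 2f(u_3) + f(u_4)].
Sum ≈ 0.9280.

0.9280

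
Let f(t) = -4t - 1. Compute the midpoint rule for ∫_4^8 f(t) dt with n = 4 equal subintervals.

-100

Δt = (8 − 4)/4 = 1.
Midpoints: 4.5, 5.5, 6.5, 7.5.
f(4.5) = -19, f(5.5) = -23, f(6.5) = -27, f(7.5) = -31.
Sum = Δt · [f(4.5) + f(5.5) + f(6.5) + f(7.5)].
Sum = -100.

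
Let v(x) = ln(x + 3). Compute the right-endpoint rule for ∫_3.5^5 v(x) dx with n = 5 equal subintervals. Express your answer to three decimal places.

3.000

Δx = (5 − 3.5)/5 = 0.3.
Right endpoints: 3.8, 4.1, 4.4, 4.7, 5.
v(3.8) ≈ 1.917, v(4.1) ≈ 1.960, v(4.4) ≈ 2.001, v(4.7) ≈ 2.041, v(5) ≈ 2.079.
Sum = Δx · [v(3.8) + v(4.1) + v(4.4) + v(4.7) + v(5)].
Sum ≈ 3.000.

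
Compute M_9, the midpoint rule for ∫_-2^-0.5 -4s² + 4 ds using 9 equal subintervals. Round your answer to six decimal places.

Δs = (-0.5 − (-2))/9 = 1/6.
Midpoints: -23/12, -1.75, -19/12, -17/12, -1.25, -13/12, -11/12, -0.75, -7/12.
f(-23/12) = -385/36, f(-1.75) = -8.25, f(-19/12) = -217/36, f(-17/12) = -145/36, f(-1.25) = -2.25, f(-13/12) = -25/36, f(-11/12) = 23/36, f(-0.75) = 1.75, f(-7/12) = 95/36.
Sum = Δs · [f(-23/12) + f(-1.75) + f(-19/12) + ...].
Sum ≈ -4.486111.

-4.486111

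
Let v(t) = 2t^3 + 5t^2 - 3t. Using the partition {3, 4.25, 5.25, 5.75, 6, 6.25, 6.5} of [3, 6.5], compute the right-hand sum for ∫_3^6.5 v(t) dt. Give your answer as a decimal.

1464.4375

Subinterval widths: 1.25, 1, 0.5, 0.25, 0.25, 0.25.
Right endpoints: 4.25, 5.25, 5.75, 6, 6.25, 6.5.
v(4.25) = 231.09375, v(5.25) = 411.46875, v(5.75) = 528.28125, v(6) = 594, v(6.25) = 664.84375, v(6.5) = 741.
Sum = Σ Δt_i · v(t_i).
Sum = 1464.4375.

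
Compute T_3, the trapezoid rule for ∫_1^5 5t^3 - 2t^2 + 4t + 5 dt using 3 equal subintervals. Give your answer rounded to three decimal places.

Δt = (5 − 1)/3 = 4/3.
f(1) = 12, f(7/3) = 1808/27, f(11/3) = 6460/27, f(5) = 600.
T_3 = (Δt/2)·[f(t_0) + 2f(t_1) + 2f(t_2) + f(t_3)].
Sum ≈ 816.296.

816.296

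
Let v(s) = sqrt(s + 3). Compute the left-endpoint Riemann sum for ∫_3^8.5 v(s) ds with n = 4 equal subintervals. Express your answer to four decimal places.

15.5447

Δs = (8.5 − 3)/4 = 1.375.
Left endpoints: 3, 4.375, 5.75, 7.125.
v(3) ≈ 2.4495, v(4.375) ≈ 2.7157, v(5.75) ≈ 2.9580, v(7.125) ≈ 3.1820.
Sum = Δs · [v(3) + v(4.375) + v(5.75) + v(7.125)].
Sum ≈ 15.5447.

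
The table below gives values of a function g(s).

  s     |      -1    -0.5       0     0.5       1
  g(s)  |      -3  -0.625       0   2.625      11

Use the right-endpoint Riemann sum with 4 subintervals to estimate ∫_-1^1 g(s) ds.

Δs = 0.5.
Sum = 0.5·[(-0.625) + 0 + 2.625 + 11] = 6.5.

6.5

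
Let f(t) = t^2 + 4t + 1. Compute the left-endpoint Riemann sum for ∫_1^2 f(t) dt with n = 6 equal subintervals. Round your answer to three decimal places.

8.755

Δt = (2 − 1)/6 = 1/6.
Left endpoints: 1, 7/6, 4/3, 1.5, 5/3, 11/6.
f(1) = 6, f(7/6) = 253/36, f(4/3) = 73/9, f(1.5) = 9.25, f(5/3) = 94/9, f(11/6) = 421/36.
Sum = Δt · [f(1) + f(7/6) + f(4/3) + ...].
Sum ≈ 8.755.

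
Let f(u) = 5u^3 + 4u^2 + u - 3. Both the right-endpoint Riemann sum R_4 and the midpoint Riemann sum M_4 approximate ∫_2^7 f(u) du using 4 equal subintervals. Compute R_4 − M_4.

R_4 = 4691.015625.
M_4 = 3388.8671875.
R_4 − M_4 = 1302.1484375.

1302.1484375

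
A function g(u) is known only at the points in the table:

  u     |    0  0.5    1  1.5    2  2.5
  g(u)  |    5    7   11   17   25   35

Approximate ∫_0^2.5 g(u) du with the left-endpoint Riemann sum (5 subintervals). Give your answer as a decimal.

32.5

Δu = 0.5.
Sum = 0.5·[5 + 7 + 11 + 17 + 25] = 32.5.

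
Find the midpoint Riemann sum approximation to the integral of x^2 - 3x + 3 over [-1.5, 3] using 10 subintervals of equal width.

13.4240625

Δx = (3 − (-1.5))/10 = 0.45.
Midpoints: -1.275, -0.825, -0.375, 0.075, 0.525, 0.975, 1.425, 1.875, 2.325, 2.775.
f(-1.275) = 8.450625, f(-0.825) = 6.155625, f(-0.375) = 4.265625, f(0.075) = 2.780625, f(0.525) = 1.700625, f(0.975) = 1.025625, f(1.425) = 0.755625, f(1.875) = 0.890625, f(2.325) = 1.430625, f(2.775) = 2.375625.
Sum = Δx · [f(-1.275) + f(-0.825) + f(-0.375) + ...].
Sum = 13.4240625.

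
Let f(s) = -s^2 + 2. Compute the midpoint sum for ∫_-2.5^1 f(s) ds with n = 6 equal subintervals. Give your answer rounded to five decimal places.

1.55758

Δs = (1 − (-2.5))/6 = 7/12.
Midpoints: -53/24, -1.625, -25/24, -11/24, 0.125, 17/24.
f(-53/24) = -1657/576, f(-1.625) = -0.640625, f(-25/24) = 527/576, f(-11/24) = 1031/576, f(0.125) = 1.984375, f(17/24) = 863/576.
Sum = Δs · [f(-53/24) + f(-1.625) + f(-25/24) + ...].
Sum ≈ 1.55758.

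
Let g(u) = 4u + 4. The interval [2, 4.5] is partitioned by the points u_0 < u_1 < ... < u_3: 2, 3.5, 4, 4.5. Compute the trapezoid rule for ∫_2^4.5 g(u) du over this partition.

42.5

Subinterval widths: 1.5, 0.5, 0.5.
g(2) = 12, g(3.5) = 18, g(4) = 20, g(4.5) = 22.
On each subinterval the trapezoid contributes (Δu_i/2)·[g(u_{i-1}) + g(u_i)].
Sum = 42.5.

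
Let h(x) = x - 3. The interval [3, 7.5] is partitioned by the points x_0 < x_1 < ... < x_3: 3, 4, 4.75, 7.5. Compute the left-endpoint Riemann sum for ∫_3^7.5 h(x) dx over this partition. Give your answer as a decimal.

5.5625

Subinterval widths: 1, 0.75, 2.75.
Left endpoints: 3, 4, 4.75.
h(3) = 0, h(4) = 1, h(4.75) = 1.75.
Sum = Σ Δx_i · h(x_i).
Sum = 5.5625.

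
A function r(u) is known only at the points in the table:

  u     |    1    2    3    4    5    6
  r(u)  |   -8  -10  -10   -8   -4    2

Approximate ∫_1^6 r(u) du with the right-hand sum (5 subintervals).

Δu = 1.
Sum = 1·[(-10) + (-10) + (-8) + (-4) + 2] = -30.

-30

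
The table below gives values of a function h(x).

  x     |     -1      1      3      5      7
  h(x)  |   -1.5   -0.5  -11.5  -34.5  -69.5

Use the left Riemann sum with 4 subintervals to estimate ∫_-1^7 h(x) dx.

-96

Δx = 2.
Sum = 2·[(-1.5) + (-0.5) + (-11.5) + (-34.5)] = -96.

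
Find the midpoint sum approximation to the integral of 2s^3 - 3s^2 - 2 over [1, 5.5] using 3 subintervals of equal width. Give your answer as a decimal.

Δs = (5.5 − 1)/3 = 1.5.
Midpoints: 1.75, 3.25, 4.75.
f(1.75) = -0.46875, f(3.25) = 34.96875, f(4.75) = 144.65625.
Sum = Δs · [f(1.75) + f(3.25) + f(4.75)].
Sum = 268.734375.

268.734375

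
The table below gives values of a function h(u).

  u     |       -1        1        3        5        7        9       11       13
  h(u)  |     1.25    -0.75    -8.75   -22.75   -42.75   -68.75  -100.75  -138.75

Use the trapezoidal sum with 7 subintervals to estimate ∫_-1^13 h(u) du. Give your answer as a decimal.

Δu = 2.
T_7 = (2/2)·[1.25 + 2·(-0.75) + 2·(-8.75) + 2·(-22.75) + 2·(-42.75) + 2·(-68.75) + 2·(-100.75) + (-138.75)] = -626.5.

-626.5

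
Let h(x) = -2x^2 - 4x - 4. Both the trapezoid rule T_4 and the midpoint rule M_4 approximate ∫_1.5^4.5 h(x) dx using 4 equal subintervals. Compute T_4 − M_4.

-0.84375

T_4 = -107.0625.
M_4 = -106.21875.
T_4 − M_4 = -0.84375.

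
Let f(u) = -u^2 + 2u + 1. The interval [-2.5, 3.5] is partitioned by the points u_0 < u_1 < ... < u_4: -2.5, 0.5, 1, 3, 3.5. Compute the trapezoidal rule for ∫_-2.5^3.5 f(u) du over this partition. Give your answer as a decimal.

Subinterval widths: 3, 0.5, 2, 0.5.
f(-2.5) = -10.25, f(0.5) = 1.75, f(1) = 2, f(3) = -2, f(3.5) = -4.25.
On each subinterval the trapezoid contributes (Δu_i/2)·[f(u_{i-1}) + f(u_i)].
Sum = -13.375.

-13.375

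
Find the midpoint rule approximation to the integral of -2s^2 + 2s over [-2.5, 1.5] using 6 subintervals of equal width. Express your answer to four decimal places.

-16.3704

Δs = (1.5 − (-2.5))/6 = 2/3.
Midpoints: -13/6, -1.5, -5/6, -1/6, 0.5, 7/6.
f(-13/6) = -247/18, f(-1.5) = -7.5, f(-5/6) = -55/18, f(-1/6) = -7/18, f(0.5) = 0.5, f(7/6) = -7/18.
Sum = Δs · [f(-13/6) + f(-1.5) + f(-5/6) + ...].
Sum ≈ -16.3704.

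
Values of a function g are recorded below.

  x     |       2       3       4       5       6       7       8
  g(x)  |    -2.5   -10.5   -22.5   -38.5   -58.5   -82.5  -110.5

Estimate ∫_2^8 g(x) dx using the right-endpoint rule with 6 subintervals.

-323

Δx = 1.
Sum = 1·[(-10.5) + (-22.5) + (-38.5) + (-58.5) + (-82.5) + (-110.5)] = -323.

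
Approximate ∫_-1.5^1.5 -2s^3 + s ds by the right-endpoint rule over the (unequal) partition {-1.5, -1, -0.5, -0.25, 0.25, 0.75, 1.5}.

Subinterval widths: 0.5, 0.5, 0.25, 0.5, 0.5, 0.75.
Right endpoints: -1, -0.5, -0.25, 0.25, 0.75, 1.5.
f(-1) = 1, f(-0.5) = -0.25, f(-0.25) = -0.21875, f(0.25) = 0.21875, f(0.75) = -0.09375, f(1.5) = -5.25.
Sum = Σ Δs_i · f(s_i).
Sum = -3.5546875.

-3.5546875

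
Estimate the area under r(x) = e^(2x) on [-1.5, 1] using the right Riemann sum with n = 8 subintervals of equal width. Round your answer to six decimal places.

Δx = (1 − (-1.5))/8 = 0.3125.
Right endpoints: -1.1875, -0.875, -0.5625, -0.25, 0.0625, 0.375, 0.6875, 1.
r(-1.1875) ≈ 0.093014, r(-0.875) ≈ 0.173774, r(-0.5625) ≈ 0.324652, r(-0.25) ≈ 0.606531, r(0.0625) ≈ 1.133148, r(0.375) ≈ 2.117000, r(0.6875) ≈ 3.955077, r(1) ≈ 7.389056.
Sum = Δx · [r(-1.1875) + r(-0.875) + r(-0.5625) + ...].
Sum ≈ 4.935079.

4.935079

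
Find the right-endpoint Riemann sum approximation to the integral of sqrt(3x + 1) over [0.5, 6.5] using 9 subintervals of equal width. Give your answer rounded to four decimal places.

20.7073

Δx = (6.5 − 0.5)/9 = 2/3.
Right endpoints: 7/6, 11/6, 2.5, 19/6, 23/6, 4.5, 31/6, 35/6, 6.5.
f(7/6) ≈ 2.1213, f(11/6) ≈ 2.5495, f(2.5) ≈ 2.9155, f(19/6) ≈ 3.2404, f(23/6) ≈ 3.5355, f(4.5) ≈ 3.8079, f(31/6) ≈ 4.0620, f(35/6) ≈ 4.3012, f(6.5) ≈ 4.5277.
Sum = Δx · [f(7/6) + f(11/6) + f(2.5) + ...].
Sum ≈ 20.7073.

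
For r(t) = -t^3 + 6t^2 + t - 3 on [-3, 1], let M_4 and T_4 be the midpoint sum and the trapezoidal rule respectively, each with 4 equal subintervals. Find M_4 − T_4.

-9

M_4 = 57.
T_4 = 66.
M_4 − T_4 = -9.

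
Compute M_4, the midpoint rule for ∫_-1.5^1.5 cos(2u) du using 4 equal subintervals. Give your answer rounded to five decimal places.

0.15527

Δu = (1.5 − (-1.5))/4 = 0.75.
Midpoints: -1.125, -0.375, 0.375, 1.125.
f(-1.125) ≈ -0.62817, f(-0.375) ≈ 0.73169, f(0.375) ≈ 0.73169, f(1.125) ≈ -0.62817.
Sum = Δu · [f(-1.125) + f(-0.375) + f(0.375) + f(1.125)].
Sum ≈ 0.15527.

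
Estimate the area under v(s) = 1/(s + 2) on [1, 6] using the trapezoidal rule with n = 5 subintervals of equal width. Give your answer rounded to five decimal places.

0.98869

Δs = (6 − 1)/5 = 1.
v(1) = 1/3, v(2) = 0.25, v(3) = 0.2, v(4) = 1/6, v(5) = 1/7, v(6) = 0.125.
T_5 = (Δs/2)·[v(s_0) + 2v(s_1) + ... + 2v(s_{4}) + v(s_5)].
Sum ≈ 0.98869.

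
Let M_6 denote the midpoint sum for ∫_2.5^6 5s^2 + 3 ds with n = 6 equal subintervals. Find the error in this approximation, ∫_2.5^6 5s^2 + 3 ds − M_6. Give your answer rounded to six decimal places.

Exact integral: ∫_2.5^6 f(s) ds ≈ 344.45833333.
M_6 ≈ 343.96209491.
Error ≈ 344.45833333 − 343.96209491 ≈ 0.496238.

0.496238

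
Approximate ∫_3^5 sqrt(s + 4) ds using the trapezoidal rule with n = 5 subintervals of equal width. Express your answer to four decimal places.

Δs = (5 − 3)/5 = 0.4.
f(3) ≈ 2.6458, f(3.4) ≈ 2.7203, f(3.8) ≈ 2.7928, f(4.2) ≈ 2.8636, f(4.6) ≈ 2.9326, f(5) ≈ 3.0000.
T_5 = (Δs/2)·[f(s_0) + 2f(s_1) + ... + 2f(s_{4}) + f(s_5)].
Sum ≈ 5.6529.

5.6529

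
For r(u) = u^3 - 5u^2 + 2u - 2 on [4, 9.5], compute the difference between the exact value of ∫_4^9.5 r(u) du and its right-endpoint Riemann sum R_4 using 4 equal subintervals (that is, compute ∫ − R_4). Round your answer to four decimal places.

Exact integral: ∫_4^9.5 r(u) du ≈ 713.223958.
R_4 ≈ 1037.426758.
Error ≈ 713.223958 − 1037.426758 ≈ -324.2028.

-324.2028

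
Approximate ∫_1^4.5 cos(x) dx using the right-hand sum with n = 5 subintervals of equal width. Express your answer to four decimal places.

-2.0070

Δx = (4.5 − 1)/5 = 0.7.
Right endpoints: 1.7, 2.4, 3.1, 3.8, 4.5.
f(1.7) ≈ -0.1288, f(2.4) ≈ -0.7374, f(3.1) ≈ -0.9991, f(3.8) ≈ -0.7910, f(4.5) ≈ -0.2108.
Sum = Δx · [f(1.7) + f(2.4) + f(3.1) + f(3.8) + f(4.5)].
Sum ≈ -2.0070.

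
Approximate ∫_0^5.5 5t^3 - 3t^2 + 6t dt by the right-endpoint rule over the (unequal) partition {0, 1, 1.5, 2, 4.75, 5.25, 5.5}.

1933.10546875

Subinterval widths: 1, 0.5, 0.5, 2.75, 0.5, 0.25.
Right endpoints: 1, 1.5, 2, 4.75, 5.25, 5.5.
f(1) = 8, f(1.5) = 19.125, f(2) = 40, f(4.75) = 496.671875, f(5.25) = 672.328125, f(5.5) = 774.125.
Sum = Σ Δt_i · f(t_i).
Sum = 1933.10546875.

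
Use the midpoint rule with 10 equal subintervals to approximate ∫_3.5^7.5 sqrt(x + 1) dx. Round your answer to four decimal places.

10.1575

Δx = (7.5 − 3.5)/10 = 0.4.
Midpoints: 3.7, 4.1, 4.5, 4.9, 5.3, 5.7, 6.1, 6.5, 6.9, 7.3.
f(3.7) ≈ 2.1679, f(4.1) ≈ 2.2583, f(4.5) ≈ 2.3452, f(4.9) ≈ 2.4290, f(5.3) ≈ 2.5100, f(5.7) ≈ 2.5884, f(6.1) ≈ 2.6646, f(6.5) ≈ 2.7386, f(6.9) ≈ 2.8107, f(7.3) ≈ 2.8810.
Sum = Δx · [f(3.7) + f(4.1) + f(4.5) + ...].
Sum ≈ 10.1575.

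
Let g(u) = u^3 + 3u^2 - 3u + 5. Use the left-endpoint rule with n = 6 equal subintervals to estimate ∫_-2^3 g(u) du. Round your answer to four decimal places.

Δu = (3 − (-2))/6 = 5/6.
Left endpoints: -2, -7/6, -1/3, 0.5, 4/3, 13/6.
g(-2) = 15, g(-7/6) = 2375/216, g(-1/3) = 170/27, g(0.5) = 4.375, g(4/3) = 235/27, g(13/6) = 4915/216.
Sum = Δu · [g(-2) + g(-7/6) + g(-1/3) + ...].
Sum ≈ 56.7708.

56.7708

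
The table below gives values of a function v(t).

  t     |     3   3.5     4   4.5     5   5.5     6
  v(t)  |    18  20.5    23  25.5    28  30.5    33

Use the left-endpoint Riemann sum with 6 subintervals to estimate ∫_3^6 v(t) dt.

72.75

Δt = 0.5.
Sum = 0.5·[18 + 20.5 + 23 + 25.5 + 28 + 30.5] = 72.75.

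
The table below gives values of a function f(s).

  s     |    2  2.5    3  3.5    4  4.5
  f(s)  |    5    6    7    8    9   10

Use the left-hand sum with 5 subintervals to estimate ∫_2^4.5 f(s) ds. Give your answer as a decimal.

Δs = 0.5.
Sum = 0.5·[5 + 6 + 7 + 8 + 9] = 17.5.

17.5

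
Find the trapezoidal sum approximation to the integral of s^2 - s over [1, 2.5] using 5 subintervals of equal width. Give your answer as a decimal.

2.2725

Δs = (2.5 − 1)/5 = 0.3.
f(1) = 0, f(1.3) = 0.39, f(1.6) = 0.96, f(1.9) = 1.71, f(2.2) = 2.64, f(2.5) = 3.75.
T_5 = (Δs/2)·[f(s_0) + 2f(s_1) + ... + 2f(s_{4}) + f(s_5)].
Sum = 2.2725.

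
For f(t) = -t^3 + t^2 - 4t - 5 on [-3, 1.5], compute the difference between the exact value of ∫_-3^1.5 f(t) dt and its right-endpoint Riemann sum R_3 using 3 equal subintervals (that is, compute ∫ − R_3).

35.859375

Exact integral: ∫_-3^1.5 f(t) dt = 20.109375.
R_3 = -15.75.
Error = 20.109375 − (-15.75) = 35.859375.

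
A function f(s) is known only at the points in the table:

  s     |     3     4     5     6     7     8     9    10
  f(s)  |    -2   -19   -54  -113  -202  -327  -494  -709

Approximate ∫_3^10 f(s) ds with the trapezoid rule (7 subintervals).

-1564.5

Δs = 1.
T_7 = (1/2)·[(-2) + 2·(-19) + 2·(-54) + 2·(-113) + 2·(-202) + 2·(-327) + 2·(-494) + (-709)] = -1564.5.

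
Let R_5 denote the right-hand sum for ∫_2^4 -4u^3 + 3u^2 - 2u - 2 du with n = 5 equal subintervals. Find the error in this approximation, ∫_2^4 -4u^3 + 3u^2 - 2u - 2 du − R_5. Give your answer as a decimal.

Exact integral: ∫_2^4 f(u) du = -200.
R_5 = -240.16.
Error = -200 − (-240.16) = 40.16.

40.16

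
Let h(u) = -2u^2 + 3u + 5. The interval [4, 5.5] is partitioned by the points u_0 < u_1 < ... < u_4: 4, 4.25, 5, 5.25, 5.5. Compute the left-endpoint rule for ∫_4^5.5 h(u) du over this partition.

-33.625

Subinterval widths: 0.25, 0.75, 0.25, 0.25.
Left endpoints: 4, 4.25, 5, 5.25.
h(4) = -15, h(4.25) = -18.375, h(5) = -30, h(5.25) = -34.375.
Sum = Σ Δu_i · h(u_i).
Sum = -33.625.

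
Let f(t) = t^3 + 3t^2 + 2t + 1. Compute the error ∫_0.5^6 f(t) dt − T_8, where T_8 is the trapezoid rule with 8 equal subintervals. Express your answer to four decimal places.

Exact integral: ∫_0.5^6 f(t) dt = 581.109375.
T_8 ≈ 586.633545.
Error ≈ 581.109375 − 586.633545 ≈ -5.5242.

-5.5242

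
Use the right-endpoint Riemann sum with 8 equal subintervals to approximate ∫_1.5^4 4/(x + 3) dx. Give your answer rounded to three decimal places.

1.719

Δx = (4 − 1.5)/8 = 0.3125.
Right endpoints: 1.8125, 2.125, 2.4375, 2.75, 3.0625, 3.375, 3.6875, 4.
f(1.8125) = 64/77, f(2.125) = 32/41, f(2.4375) = 64/87, f(2.75) = 16/23, f(3.0625) = 64/97, f(3.375) = 32/51, f(3.6875) = 64/107, f(4) = 4/7.
Sum = Δx · [f(1.8125) + f(2.125) + f(2.4375) + ...].
Sum ≈ 1.719.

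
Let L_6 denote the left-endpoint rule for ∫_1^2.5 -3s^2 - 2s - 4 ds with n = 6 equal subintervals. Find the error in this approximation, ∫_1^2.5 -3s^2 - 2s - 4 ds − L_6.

Exact integral: ∫_1^2.5 f(s) ds = -25.875.
L_6 = -23.578125.
Error = -25.875 − (-23.578125) = -2.296875.

-2.296875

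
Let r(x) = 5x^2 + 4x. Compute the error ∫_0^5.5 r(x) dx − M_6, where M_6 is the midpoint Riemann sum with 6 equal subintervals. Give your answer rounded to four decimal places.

1.9256

Exact integral: ∫_0^5.5 r(x) dx ≈ 337.791667.
M_6 ≈ 335.866030.
Error ≈ 337.791667 − 335.866030 ≈ 1.9256.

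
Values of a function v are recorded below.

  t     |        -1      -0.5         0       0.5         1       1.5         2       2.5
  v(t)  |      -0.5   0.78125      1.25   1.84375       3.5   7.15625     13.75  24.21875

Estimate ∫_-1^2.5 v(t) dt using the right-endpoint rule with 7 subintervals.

Δt = 0.5.
Sum = 0.5·[0.78125 + 1.25 + 1.84375 + 3.5 + 7.15625 + 13.75 + 24.21875] = 26.25.

26.25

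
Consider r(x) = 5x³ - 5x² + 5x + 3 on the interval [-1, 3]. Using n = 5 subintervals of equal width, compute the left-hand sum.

Δx = (3 − (-1))/5 = 0.8.
Left endpoints: -1, -0.2, 0.6, 1.4, 2.2.
r(-1) = -12, r(-0.2) = 1.76, r(0.6) = 5.28, r(1.4) = 13.92, r(2.2) = 43.04.
Sum = Δx · [r(-1) + r(-0.2) + r(0.6) + r(1.4) + r(2.2)].
Sum = 41.6.

41.6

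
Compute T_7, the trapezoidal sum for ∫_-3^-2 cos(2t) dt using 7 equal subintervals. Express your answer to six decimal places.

Δt = (-2 − (-3))/7 = 1/7.
f(-3) ≈ 0.960170, f(-20/7) ≈ 0.842494, f(-19/7) ≈ 0.656510, f(-18/7) ≈ 0.417296, f(-17/7) ≈ 0.144249, f(-16/7) ≈ -0.140494, f(-15/7) ≈ -0.413846, f(-2) ≈ -0.653644.
T_7 = (Δt/2)·[f(t_0) + 2f(t_1) + ... + 2f(t_{6}) + f(t_7)].
Sum ≈ 0.237068.

0.237068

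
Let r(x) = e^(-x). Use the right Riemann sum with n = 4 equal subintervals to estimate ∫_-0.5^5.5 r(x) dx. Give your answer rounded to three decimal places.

0.709

Δx = (5.5 − (-0.5))/4 = 1.5.
Right endpoints: 1, 2.5, 4, 5.5.
r(1) ≈ 0.368, r(2.5) ≈ 0.082, r(4) ≈ 0.018, r(5.5) ≈ 0.004.
Sum = Δx · [r(1) + r(2.5) + r(4) + r(5.5)].
Sum ≈ 0.709.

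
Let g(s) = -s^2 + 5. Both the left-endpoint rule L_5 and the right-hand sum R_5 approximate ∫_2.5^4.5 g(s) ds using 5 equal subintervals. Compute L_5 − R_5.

L_5 = -12.42.
R_5 = -18.02.
L_5 − R_5 = 5.6.

5.6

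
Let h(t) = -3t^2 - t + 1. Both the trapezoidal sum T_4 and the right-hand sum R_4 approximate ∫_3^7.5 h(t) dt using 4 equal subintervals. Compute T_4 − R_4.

T_4 = -416.84765625.
R_4 = -499.11328125.
T_4 − R_4 = 82.265625.

82.265625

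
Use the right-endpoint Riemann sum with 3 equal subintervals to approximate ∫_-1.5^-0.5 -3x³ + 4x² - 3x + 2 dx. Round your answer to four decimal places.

9.8657

Δx = (-0.5 − (-1.5))/3 = 1/3.
Right endpoints: -7/6, -5/6, -0.5.
f(-7/6) = 377/24, f(-5/6) = 649/72, f(-0.5) = 4.875.
Sum = Δx · [f(-7/6) + f(-5/6) + f(-0.5)].
Sum ≈ 9.8657.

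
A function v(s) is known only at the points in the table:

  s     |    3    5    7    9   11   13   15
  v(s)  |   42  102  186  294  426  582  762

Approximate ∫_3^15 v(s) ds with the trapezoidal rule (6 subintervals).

Δs = 2.
T_6 = (2/2)·[42 + 2·102 + 2·186 + 2·294 + 2·426 + 2·582 + 762] = 3984.

3984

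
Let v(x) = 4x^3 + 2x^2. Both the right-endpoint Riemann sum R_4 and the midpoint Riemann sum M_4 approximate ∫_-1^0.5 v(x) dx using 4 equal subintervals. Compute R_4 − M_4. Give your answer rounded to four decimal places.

R_4 = 0.33984375.
M_4 ≈ -0.169922.
R_4 − M_4 ≈ 0.5098.

0.5098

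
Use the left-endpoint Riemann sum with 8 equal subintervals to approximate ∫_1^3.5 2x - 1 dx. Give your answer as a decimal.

Δx = (3.5 − 1)/8 = 0.3125.
Left endpoints: 1, 1.3125, 1.625, 1.9375, 2.25, 2.5625, 2.875, 3.1875.
f(1) = 1, f(1.3125) = 1.625, f(1.625) = 2.25, f(1.9375) = 2.875, f(2.25) = 3.5, f(2.5625) = 4.125, f(2.875) = 4.75, f(3.1875) = 5.375.
Sum = Δx · [f(1) + f(1.3125) + f(1.625) + ...].
Sum = 7.96875.

7.96875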